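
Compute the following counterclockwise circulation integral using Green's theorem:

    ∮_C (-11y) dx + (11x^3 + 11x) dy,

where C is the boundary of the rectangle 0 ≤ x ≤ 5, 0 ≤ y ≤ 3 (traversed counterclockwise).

Green's theorem converts the closed line integral into a double integral over the enclosed region D:

    ∮_C P dx + Q dy = ∬_D (∂Q/∂x - ∂P/∂y) dA.

Here P = -11y, Q = 11x^3 + 11x, so

    ∂Q/∂x = 33x^2 + 11,    ∂P/∂y = -11,
    ∂Q/∂x - ∂P/∂y = 33x^2 + 22.

D is the region 0 ≤ x ≤ 5, 0 ≤ y ≤ 3. Evaluating the double integral:

    ∬_D (33x^2 + 22) dA = ∫_0^{5} ∫_0^{3} (33x^2 + 22) dy dx.

Inner (y from 0 to 3): 99x^2 + 66.
Outer (x from 0 to 5): 4455.

Therefore ∮_C P dx + Q dy = 4455.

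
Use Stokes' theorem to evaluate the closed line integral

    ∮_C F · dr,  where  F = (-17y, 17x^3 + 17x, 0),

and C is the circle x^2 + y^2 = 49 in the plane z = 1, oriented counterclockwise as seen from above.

Let S be the flat disk x^2 + y^2 ≤ 49 in the plane z = 1, with upward unit normal n̂ = ẑ. By Stokes' theorem,

    ∮_C F · dr = ∬_S (∇ × F) · n̂ dS = ∬_D (curl F)_z dA,

where D is the disk x^2 + y^2 ≤ 49.

Compute the curl of F = (-17y, 17x^3 + 17x, 0):
    (∇ × F)_x = ∂F_z/∂y - ∂F_y/∂z = 0,
    (∇ × F)_y = ∂F_x/∂z - ∂F_z/∂x = 0,
    (∇ × F)_z = ∂F_y/∂x - ∂F_x/∂y = 51x^2 + 34.

On z = 1, (curl F)_z = 51x^2 + 34.

Convert to polar (x = r cos θ, y = r sin θ, dA = r dr dθ); the integrand becomes 51r^2cos(θ)^2 + 34, so

    ∬_D (curl F)_z dA = ∫_0^{2π} ∫_0^{7} (51r^2cos(θ)^2 + 34) · r dr dθ.

Inner (r from 0 to 7): 122451cos(θ)^2/4 + 833.
Outer (θ from 0 to 2π): 129115π/4.

Therefore ∮_C F · dr = 129115π/4.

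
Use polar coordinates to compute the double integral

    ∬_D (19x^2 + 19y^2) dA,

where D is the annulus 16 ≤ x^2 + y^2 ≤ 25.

The region D is 4 ≤ r ≤ 5, 0 ≤ θ ≤ 2π in polar coordinates, where x = r cos(θ), y = r sin(θ), and dA = r dr dθ.

Under the substitution, the integrand becomes 19r^2, so

    ∬_D (19x^2 + 19y^2) dA = ∫_{0}^{2π} ∫_{4}^{5} (19r^2) · r dr dθ.

Inner integral (in r): ∫_{4}^{5} (19r^2) · r dr = 7011/4.

Outer integral (in θ): ∫_{0}^{2π} (7011/4) dθ = 7011π/2.

Therefore ∬_D (19x^2 + 19y^2) dA = 7011π/2.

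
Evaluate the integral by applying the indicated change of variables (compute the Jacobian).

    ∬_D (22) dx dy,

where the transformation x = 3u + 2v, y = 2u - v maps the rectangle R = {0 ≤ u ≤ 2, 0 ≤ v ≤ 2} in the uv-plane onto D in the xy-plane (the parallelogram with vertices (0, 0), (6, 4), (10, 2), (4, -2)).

Compute the Jacobian determinant of (x, y) with respect to (u, v):

    ∂(x,y)/∂(u,v) = | 3  2 | = (3)(-1) - (2)(2) = -7.
                   | 2  -1 |

Its absolute value is |J| = 7 (the area scaling factor).

Substituting x = 3u + 2v, y = 2u - v into the integrand,

    22 → 22,

so the integral becomes

    ∬_R (22) · |J| du dv = ∫_0^2 ∫_0^2 (154) dv du.

Inner (v): 308.
Outer (u): 616.

Therefore ∬_D (22) dx dy = 616.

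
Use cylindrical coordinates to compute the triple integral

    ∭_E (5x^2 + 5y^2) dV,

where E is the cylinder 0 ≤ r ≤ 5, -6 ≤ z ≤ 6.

In cylindrical coordinates, x = r cos(θ), y = r sin(θ), z = z, and dV = r dr dθ dz.

The integrand becomes 5r^2, so

    ∭_E (5x^2 + 5y^2) dV = ∫_{0}^{2π} ∫_{0}^{5} ∫_{-6}^{6} (5r^2) · r dz dr dθ.

Inner (z): 60r^3.
Middle (r from 0 to 5): 9375.
Outer (θ): 18750π.

Therefore the triple integral equals 18750π.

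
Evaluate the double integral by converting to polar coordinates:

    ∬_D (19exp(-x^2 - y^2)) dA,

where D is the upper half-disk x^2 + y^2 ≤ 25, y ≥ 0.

The region D is 0 ≤ r ≤ 5, 0 ≤ θ ≤ π in polar coordinates, where x = r cos(θ), y = r sin(θ), and dA = r dr dθ.

Under the substitution, the integrand becomes 19exp(-r^2), so

    ∬_D (19exp(-x^2 - y^2)) dA = ∫_{0}^{π} ∫_{0}^{5} (19exp(-r^2)) · r dr dθ.

Inner integral (in r): ∫_{0}^{5} (19exp(-r^2)) · r dr = 19/2 - 19exp(-25)/2.

Outer integral (in θ): ∫_{0}^{π} (19/2 - 19exp(-25)/2) dθ = -19π (1 - exp(25))exp(-25)/2.

Therefore ∬_D (19exp(-x^2 - y^2)) dA = -19π (1 - exp(25))exp(-25)/2.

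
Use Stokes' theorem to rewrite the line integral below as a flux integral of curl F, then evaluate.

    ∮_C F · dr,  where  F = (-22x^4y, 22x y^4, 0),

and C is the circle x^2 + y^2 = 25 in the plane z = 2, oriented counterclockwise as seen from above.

Let S be the flat disk x^2 + y^2 ≤ 25 in the plane z = 2, with upward unit normal n̂ = ẑ. By Stokes' theorem,

    ∮_C F · dr = ∬_S (∇ × F) · n̂ dS = ∬_D (curl F)_z dA,

where D is the disk x^2 + y^2 ≤ 25.

Compute the curl of F = (-22x^4y, 22x y^4, 0):
    (∇ × F)_x = ∂F_z/∂y - ∂F_y/∂z = 0,
    (∇ × F)_y = ∂F_x/∂z - ∂F_z/∂x = 0,
    (∇ × F)_z = ∂F_y/∂x - ∂F_x/∂y = 22x^4 + 22y^4.

On z = 2, (curl F)_z = 22x^4 + 22y^4.

Convert to polar (x = r cos θ, y = r sin θ, dA = r dr dθ); the integrand becomes 22r^4(sin(θ)^4 + cos(θ)^4), so

    ∬_D (curl F)_z dA = ∫_0^{2π} ∫_0^{5} (22r^4(sin(θ)^4 + cos(θ)^4)) · r dr dθ.

Inner (r from 0 to 5): 171875sin(θ)^4/3 + 171875cos(θ)^4/3.
Outer (θ from 0 to 2π): 171875π/2.

Therefore ∮_C F · dr = 171875π/2.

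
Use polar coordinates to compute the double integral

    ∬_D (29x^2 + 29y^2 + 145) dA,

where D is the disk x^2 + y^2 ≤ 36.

The region D is 0 ≤ r ≤ 6, 0 ≤ θ ≤ 2π in polar coordinates, where x = r cos(θ), y = r sin(θ), and dA = r dr dθ.

Under the substitution, the integrand becomes 29r^2 + 145, so

    ∬_D (29x^2 + 29y^2 + 145) dA = ∫_{0}^{2π} ∫_{0}^{6} (29r^2 + 145) · r dr dθ.

Inner integral (in r): ∫_{0}^{6} (29r^2 + 145) · r dr = 12006.

Outer integral (in θ): ∫_{0}^{2π} (12006) dθ = 24012π.

Therefore ∬_D (29x^2 + 29y^2 + 145) dA = 24012π.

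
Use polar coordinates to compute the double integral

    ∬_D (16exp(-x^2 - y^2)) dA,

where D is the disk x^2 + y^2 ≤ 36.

The region D is 0 ≤ r ≤ 6, 0 ≤ θ ≤ 2π in polar coordinates, where x = r cos(θ), y = r sin(θ), and dA = r dr dθ.

Under the substitution, the integrand becomes 16exp(-r^2), so

    ∬_D (16exp(-x^2 - y^2)) dA = ∫_{0}^{2π} ∫_{0}^{6} (16exp(-r^2)) · r dr dθ.

Inner integral (in r): ∫_{0}^{6} (16exp(-r^2)) · r dr = 8 - 8exp(-36).

Outer integral (in θ): ∫_{0}^{2π} (8 - 8exp(-36)) dθ = -16π exp(-36) + 16π.

Therefore ∬_D (16exp(-x^2 - y^2)) dA = -16π exp(-36) + 16π.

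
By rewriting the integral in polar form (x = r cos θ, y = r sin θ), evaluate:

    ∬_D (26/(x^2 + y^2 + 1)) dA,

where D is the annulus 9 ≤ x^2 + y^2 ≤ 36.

The region D is 3 ≤ r ≤ 6, 0 ≤ θ ≤ 2π in polar coordinates, where x = r cos(θ), y = r sin(θ), and dA = r dr dθ.

Under the substitution, the integrand becomes 26/(r^2 + 1), so

    ∬_D (26/(x^2 + y^2 + 1)) dA = ∫_{0}^{2π} ∫_{3}^{6} (26/(r^2 + 1)) · r dr dθ.

Inner integral (in r): ∫_{3}^{6} (26/(r^2 + 1)) · r dr = log(243569224216081305397/10000000000000).

Outer integral (in θ): ∫_{0}^{2π} (log(243569224216081305397/10000000000000)) dθ = log((243569224216081305397/10000000000000)^(2π)).

Therefore ∬_D (26/(x^2 + y^2 + 1)) dA = log((243569224216081305397/10000000000000)^(2π)).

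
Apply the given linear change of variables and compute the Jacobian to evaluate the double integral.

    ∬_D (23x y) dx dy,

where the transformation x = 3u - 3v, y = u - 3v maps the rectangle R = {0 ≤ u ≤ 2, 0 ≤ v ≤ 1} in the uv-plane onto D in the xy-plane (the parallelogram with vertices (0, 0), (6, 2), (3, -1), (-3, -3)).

Compute the Jacobian determinant of (x, y) with respect to (u, v):

    ∂(x,y)/∂(u,v) = | 3  -3 | = (3)(-3) - (-3)(1) = -6.
                   | 1  -3 |

Its absolute value is |J| = 6 (the area scaling factor).

Substituting x = 3u - 3v, y = u - 3v into the integrand,

    23x y → 69u^2 - 276u v + 207v^2,

so the integral becomes

    ∬_R (69u^2 - 276u v + 207v^2) · |J| du dv = ∫_0^2 ∫_0^1 (414u^2 - 1656u v + 1242v^2) dv du.

Inner (v): 414u^2 - 828u + 414.
Outer (u): 276.

Therefore ∬_D (23x y) dx dy = 276.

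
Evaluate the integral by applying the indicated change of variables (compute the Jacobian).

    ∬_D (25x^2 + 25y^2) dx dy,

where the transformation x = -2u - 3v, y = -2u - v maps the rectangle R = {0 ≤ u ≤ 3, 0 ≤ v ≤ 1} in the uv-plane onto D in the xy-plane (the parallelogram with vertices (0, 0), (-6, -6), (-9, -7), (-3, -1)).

Compute the Jacobian determinant of (x, y) with respect to (u, v):

    ∂(x,y)/∂(u,v) = | -2  -3 | = (-2)(-1) - (-3)(-2) = -4.
                   | -2  -1 |

Its absolute value is |J| = 4 (the area scaling factor).

Substituting x = -2u - 3v, y = -2u - v into the integrand,

    25x^2 + 25y^2 → 200u^2 + 400u v + 250v^2,

so the integral becomes

    ∬_R (200u^2 + 400u v + 250v^2) · |J| du dv = ∫_0^3 ∫_0^1 (800u^2 + 1600u v + 1000v^2) dv du.

Inner (v): 800u^2 + 800u + 1000/3.
Outer (u): 11800.

Therefore ∬_D (25x^2 + 25y^2) dx dy = 11800.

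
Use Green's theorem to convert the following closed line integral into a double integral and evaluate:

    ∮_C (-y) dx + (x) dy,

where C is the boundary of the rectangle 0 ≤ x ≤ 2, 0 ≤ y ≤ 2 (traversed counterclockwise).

Green's theorem converts the closed line integral into a double integral over the enclosed region D:

    ∮_C P dx + Q dy = ∬_D (∂Q/∂x - ∂P/∂y) dA.

Here P = -y, Q = x, so

    ∂Q/∂x = 1,    ∂P/∂y = -1,
    ∂Q/∂x - ∂P/∂y = 2.

D is the region 0 ≤ x ≤ 2, 0 ≤ y ≤ 2. Evaluating the double integral:

    ∬_D (2) dA = ∫_0^{2} ∫_0^{2} (2) dy dx.

Inner (y from 0 to 2): 4.
Outer (x from 0 to 2): 8.

Therefore ∮_C P dx + Q dy = 8.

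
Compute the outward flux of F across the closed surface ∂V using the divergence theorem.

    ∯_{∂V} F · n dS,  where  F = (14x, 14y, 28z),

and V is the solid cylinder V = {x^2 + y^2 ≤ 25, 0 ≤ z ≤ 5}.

By the divergence theorem,

    ∯_{∂V} F · n dS = ∭_V (∇ · F) dV.

Compute the divergence:
    ∇ · F = ∂F_x/∂x + ∂F_y/∂y + ∂F_z/∂z = 14 + 14 + 28 = 56.

In cylindrical coordinates, x = r cos(θ), y = r sin(θ), z = z, dV = r dr dθ dz, with 0 ≤ r ≤ 5, 0 ≤ θ ≤ 2π, 0 ≤ z ≤ 5.

The integrand, after substitution and multiplying by the volume element, becomes (56) · r, so

    ∭_V (∇·F) dV = ∫_0^{2π} ∫_0^{5} ∫_0^{5} (56) · r dz dr dθ.

Inner (z from 0 to 5): 280r.
Middle (r from 0 to 5): 3500.
Outer (θ from 0 to 2π): 7000π.

Therefore ∯_{∂V} F · n dS = 7000π.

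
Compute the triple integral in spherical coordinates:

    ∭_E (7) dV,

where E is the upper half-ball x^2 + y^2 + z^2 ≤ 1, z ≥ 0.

In spherical coordinates, x = ρ sin(φ) cos(θ), y = ρ sin(φ) sin(θ), z = ρ cos(φ), and dV = ρ^2 sin(φ) dρ dφ dθ.

The integrand becomes 7, so

    ∭_E (7) dV = ∫_{0}^{2π} ∫_{0}^{π/2} ∫_{0}^{1} (7) · ρ^2 sin(φ) dρ dφ dθ.

Inner (ρ): 7sin(φ)/3.
Middle (φ): 7/3.
Outer (θ): 14π/3.

Therefore the triple integral equals 14π/3.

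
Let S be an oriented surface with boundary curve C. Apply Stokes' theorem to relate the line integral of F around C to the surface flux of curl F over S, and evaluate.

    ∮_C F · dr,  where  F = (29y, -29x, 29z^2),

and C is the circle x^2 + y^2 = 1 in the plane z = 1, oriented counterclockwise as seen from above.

Let S be the flat disk x^2 + y^2 ≤ 1 in the plane z = 1, with upward unit normal n̂ = ẑ. By Stokes' theorem,

    ∮_C F · dr = ∬_S (∇ × F) · n̂ dS = ∬_D (curl F)_z dA,

where D is the disk x^2 + y^2 ≤ 1.

Compute the curl of F = (29y, -29x, 29z^2):
    (∇ × F)_x = ∂F_z/∂y - ∂F_y/∂z = 0,
    (∇ × F)_y = ∂F_x/∂z - ∂F_z/∂x = 0,
    (∇ × F)_z = ∂F_y/∂x - ∂F_x/∂y = -58.

On z = 1, (curl F)_z = -58.

Convert to polar (x = r cos θ, y = r sin θ, dA = r dr dθ); the integrand becomes -58, so

    ∬_D (curl F)_z dA = ∫_0^{2π} ∫_0^{1} (-58) · r dr dθ.

Inner (r from 0 to 1): -29.
Outer (θ from 0 to 2π): -58π.

Therefore ∮_C F · dr = -58π.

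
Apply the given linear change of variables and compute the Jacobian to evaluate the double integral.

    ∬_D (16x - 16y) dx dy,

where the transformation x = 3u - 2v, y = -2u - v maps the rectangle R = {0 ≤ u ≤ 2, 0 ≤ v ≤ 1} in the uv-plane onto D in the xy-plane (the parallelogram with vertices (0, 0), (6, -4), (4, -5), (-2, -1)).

Compute the Jacobian determinant of (x, y) with respect to (u, v):

    ∂(x,y)/∂(u,v) = | 3  -2 | = (3)(-1) - (-2)(-2) = -7.
                   | -2  -1 |

Its absolute value is |J| = 7 (the area scaling factor).

Substituting x = 3u - 2v, y = -2u - v into the integrand,

    16x - 16y → 80u - 16v,

so the integral becomes

    ∬_R (80u - 16v) · |J| du dv = ∫_0^2 ∫_0^1 (560u - 112v) dv du.

Inner (v): 560u - 56.
Outer (u): 1008.

Therefore ∬_D (16x - 16y) dx dy = 1008.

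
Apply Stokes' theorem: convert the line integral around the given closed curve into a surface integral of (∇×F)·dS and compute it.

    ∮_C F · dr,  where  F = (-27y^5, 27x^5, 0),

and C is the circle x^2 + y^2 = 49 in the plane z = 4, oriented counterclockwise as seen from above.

Let S be the flat disk x^2 + y^2 ≤ 49 in the plane z = 4, with upward unit normal n̂ = ẑ. By Stokes' theorem,

    ∮_C F · dr = ∬_S (∇ × F) · n̂ dS = ∬_D (curl F)_z dA,

where D is the disk x^2 + y^2 ≤ 49.

Compute the curl of F = (-27y^5, 27x^5, 0):
    (∇ × F)_x = ∂F_z/∂y - ∂F_y/∂z = 0,
    (∇ × F)_y = ∂F_x/∂z - ∂F_z/∂x = 0,
    (∇ × F)_z = ∂F_y/∂x - ∂F_x/∂y = 135x^4 + 135y^4.

On z = 4, (curl F)_z = 135x^4 + 135y^4.

Convert to polar (x = r cos θ, y = r sin θ, dA = r dr dθ); the integrand becomes 135r^4(sin(θ)^4 + cos(θ)^4), so

    ∬_D (curl F)_z dA = ∫_0^{2π} ∫_0^{7} (135r^4(sin(θ)^4 + cos(θ)^4)) · r dr dθ.

Inner (r from 0 to 7): 5294205sin(θ)^4/2 + 5294205cos(θ)^4/2.
Outer (θ from 0 to 2π): 15882615π/4.

Therefore ∮_C F · dr = 15882615π/4.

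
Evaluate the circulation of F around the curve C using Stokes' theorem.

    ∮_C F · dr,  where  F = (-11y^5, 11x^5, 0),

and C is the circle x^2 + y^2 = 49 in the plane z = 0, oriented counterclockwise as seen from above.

Let S be the flat disk x^2 + y^2 ≤ 49 in the plane z = 0, with upward unit normal n̂ = ẑ. By Stokes' theorem,

    ∮_C F · dr = ∬_S (∇ × F) · n̂ dS = ∬_D (curl F)_z dA,

where D is the disk x^2 + y^2 ≤ 49.

Compute the curl of F = (-11y^5, 11x^5, 0):
    (∇ × F)_x = ∂F_z/∂y - ∂F_y/∂z = 0,
    (∇ × F)_y = ∂F_x/∂z - ∂F_z/∂x = 0,
    (∇ × F)_z = ∂F_y/∂x - ∂F_x/∂y = 55x^4 + 55y^4.

On z = 0, (curl F)_z = 55x^4 + 55y^4.

Convert to polar (x = r cos θ, y = r sin θ, dA = r dr dθ); the integrand becomes 55r^4(sin(θ)^4 + cos(θ)^4), so

    ∬_D (curl F)_z dA = ∫_0^{2π} ∫_0^{7} (55r^4(sin(θ)^4 + cos(θ)^4)) · r dr dθ.

Inner (r from 0 to 7): 6470695sin(θ)^4/6 + 6470695cos(θ)^4/6.
Outer (θ from 0 to 2π): 6470695π/4.

Therefore ∮_C F · dr = 6470695π/4.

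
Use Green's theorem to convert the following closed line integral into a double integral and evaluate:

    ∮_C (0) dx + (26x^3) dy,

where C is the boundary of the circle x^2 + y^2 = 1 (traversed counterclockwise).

Green's theorem converts the closed line integral into a double integral over the enclosed region D:

    ∮_C P dx + Q dy = ∬_D (∂Q/∂x - ∂P/∂y) dA.

Here P = 0, Q = 26x^3, so

    ∂Q/∂x = 78x^2,    ∂P/∂y = 0,
    ∂Q/∂x - ∂P/∂y = 78x^2.

D is the region x^2 + y^2 ≤ 1. Evaluating the double integral:

In polar coordinates (x = r cos θ, y = r sin θ, dA = r dr dθ) the integrand becomes 78r^2cos(θ)^2, so

    ∬_D (78x^2) dA = ∫_0^{2π} ∫_0^{1} (78r^2cos(θ)^2) · r dr dθ.

Inner (r from 0 to 1): 39cos(θ)^2/2.
Outer (θ from 0 to 2π): 39π/2.

Therefore ∮_C P dx + Q dy = 39π/2.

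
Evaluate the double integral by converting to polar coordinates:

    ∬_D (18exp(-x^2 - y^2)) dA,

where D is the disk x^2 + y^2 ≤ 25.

The region D is 0 ≤ r ≤ 5, 0 ≤ θ ≤ 2π in polar coordinates, where x = r cos(θ), y = r sin(θ), and dA = r dr dθ.

Under the substitution, the integrand becomes 18exp(-r^2), so

    ∬_D (18exp(-x^2 - y^2)) dA = ∫_{0}^{2π} ∫_{0}^{5} (18exp(-r^2)) · r dr dθ.

Inner integral (in r): ∫_{0}^{5} (18exp(-r^2)) · r dr = 9 - 9exp(-25).

Outer integral (in θ): ∫_{0}^{2π} (9 - 9exp(-25)) dθ = -18π exp(-25) + 18π.

Therefore ∬_D (18exp(-x^2 - y^2)) dA = -18π exp(-25) + 18π.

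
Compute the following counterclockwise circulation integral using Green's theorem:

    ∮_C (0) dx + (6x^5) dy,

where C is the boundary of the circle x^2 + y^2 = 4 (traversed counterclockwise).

Green's theorem converts the closed line integral into a double integral over the enclosed region D:

    ∮_C P dx + Q dy = ∬_D (∂Q/∂x - ∂P/∂y) dA.

Here P = 0, Q = 6x^5, so

    ∂Q/∂x = 30x^4,    ∂P/∂y = 0,
    ∂Q/∂x - ∂P/∂y = 30x^4.

D is the region x^2 + y^2 ≤ 4. Evaluating the double integral:

In polar coordinates (x = r cos θ, y = r sin θ, dA = r dr dθ) the integrand becomes 30r^4cos(θ)^4, so

    ∬_D (30x^4) dA = ∫_0^{2π} ∫_0^{2} (30r^4cos(θ)^4) · r dr dθ.

Inner (r from 0 to 2): 320cos(θ)^4.
Outer (θ from 0 to 2π): 240π.

Therefore ∮_C P dx + Q dy = 240π.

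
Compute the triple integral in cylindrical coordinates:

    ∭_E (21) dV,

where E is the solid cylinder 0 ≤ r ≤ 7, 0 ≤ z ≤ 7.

In cylindrical coordinates, x = r cos(θ), y = r sin(θ), z = z, and dV = r dr dθ dz.

The integrand becomes 21, so

    ∭_E (21) dV = ∫_{0}^{2π} ∫_{0}^{7} ∫_{0}^{7} (21) · r dz dr dθ.

Inner (z): 147r.
Middle (r from 0 to 7): 7203/2.
Outer (θ): 7203π.

Therefore the triple integral equals 7203π.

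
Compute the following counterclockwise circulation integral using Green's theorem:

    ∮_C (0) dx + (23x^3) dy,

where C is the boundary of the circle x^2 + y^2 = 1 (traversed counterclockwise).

Green's theorem converts the closed line integral into a double integral over the enclosed region D:

    ∮_C P dx + Q dy = ∬_D (∂Q/∂x - ∂P/∂y) dA.

Here P = 0, Q = 23x^3, so

    ∂Q/∂x = 69x^2,    ∂P/∂y = 0,
    ∂Q/∂x - ∂P/∂y = 69x^2.

D is the region x^2 + y^2 ≤ 1. Evaluating the double integral:

In polar coordinates (x = r cos θ, y = r sin θ, dA = r dr dθ) the integrand becomes 69r^2cos(θ)^2, so

    ∬_D (69x^2) dA = ∫_0^{2π} ∫_0^{1} (69r^2cos(θ)^2) · r dr dθ.

Inner (r from 0 to 1): 69cos(θ)^2/4.
Outer (θ from 0 to 2π): 69π/4.

Therefore ∮_C P dx + Q dy = 69π/4.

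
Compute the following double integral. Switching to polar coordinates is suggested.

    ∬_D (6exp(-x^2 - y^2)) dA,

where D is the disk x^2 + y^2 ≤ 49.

The region D is 0 ≤ r ≤ 7, 0 ≤ θ ≤ 2π in polar coordinates, where x = r cos(θ), y = r sin(θ), and dA = r dr dθ.

Under the substitution, the integrand becomes 6exp(-r^2), so

    ∬_D (6exp(-x^2 - y^2)) dA = ∫_{0}^{2π} ∫_{0}^{7} (6exp(-r^2)) · r dr dθ.

Inner integral (in r): ∫_{0}^{7} (6exp(-r^2)) · r dr = 3 - 3exp(-49).

Outer integral (in θ): ∫_{0}^{2π} (3 - 3exp(-49)) dθ = -6π exp(-49) + 6π.

Therefore ∬_D (6exp(-x^2 - y^2)) dA = -6π exp(-49) + 6π.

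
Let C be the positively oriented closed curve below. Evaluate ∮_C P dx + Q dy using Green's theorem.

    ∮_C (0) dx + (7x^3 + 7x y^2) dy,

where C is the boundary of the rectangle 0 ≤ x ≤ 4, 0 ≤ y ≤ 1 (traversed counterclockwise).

Green's theorem converts the closed line integral into a double integral over the enclosed region D:

    ∮_C P dx + Q dy = ∬_D (∂Q/∂x - ∂P/∂y) dA.

Here P = 0, Q = 7x^3 + 7x y^2, so

    ∂Q/∂x = 21x^2 + 7y^2,    ∂P/∂y = 0,
    ∂Q/∂x - ∂P/∂y = 21x^2 + 7y^2.

D is the region 0 ≤ x ≤ 4, 0 ≤ y ≤ 1. Evaluating the double integral:

    ∬_D (21x^2 + 7y^2) dA = ∫_0^{4} ∫_0^{1} (21x^2 + 7y^2) dy dx.

Inner (y from 0 to 1): 21x^2 + 7/3.
Outer (x from 0 to 4): 1372/3.

Therefore ∮_C P dx + Q dy = 1372/3.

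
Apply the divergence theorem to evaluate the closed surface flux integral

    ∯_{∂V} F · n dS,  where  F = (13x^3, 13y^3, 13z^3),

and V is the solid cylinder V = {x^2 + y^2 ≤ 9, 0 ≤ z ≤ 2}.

By the divergence theorem,

    ∯_{∂V} F · n dS = ∭_V (∇ · F) dV.

Compute the divergence:
    ∇ · F = ∂F_x/∂x + ∂F_y/∂y + ∂F_z/∂z = 39x^2 + 39y^2 + 39z^2.

In cylindrical coordinates, x = r cos(θ), y = r sin(θ), z = z, dV = r dr dθ dz, with 0 ≤ r ≤ 3, 0 ≤ θ ≤ 2π, 0 ≤ z ≤ 2.

The integrand, after substitution and multiplying by the volume element, becomes (39r^2 + 39z^2) · r, so

    ∭_V (∇·F) dV = ∫_0^{2π} ∫_0^{3} ∫_0^{2} (39r^2 + 39z^2) · r dz dr dθ.

Inner (z from 0 to 2): 78r^3 + 104r.
Middle (r from 0 to 3): 4095/2.
Outer (θ from 0 to 2π): 4095π.

Therefore ∯_{∂V} F · n dS = 4095π.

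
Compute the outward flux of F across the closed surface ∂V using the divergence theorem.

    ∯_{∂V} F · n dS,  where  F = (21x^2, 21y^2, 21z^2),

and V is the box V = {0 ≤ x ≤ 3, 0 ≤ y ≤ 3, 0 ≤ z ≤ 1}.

By the divergence theorem,

    ∯_{∂V} F · n dS = ∭_V (∇ · F) dV.

Compute the divergence:
    ∇ · F = ∂F_x/∂x + ∂F_y/∂y + ∂F_z/∂z = 42x + 42y + 42z.

V is a rectangular box, so dV = dx dy dz with 0 ≤ x ≤ 3, 0 ≤ y ≤ 3, 0 ≤ z ≤ 1.

Integrate (42x + 42y + 42z) over V as an iterated integral:

    ∭_V (∇·F) dV = ∫_0^{3} ∫_0^{3} ∫_0^{1} (42x + 42y + 42z) dz dy dx.

Inner (z from 0 to 1): 42x + 42y + 21.
Middle (y from 0 to 3): 126x + 252.
Outer (x from 0 to 3): 1323.

Therefore ∯_{∂V} F · n dS = 1323.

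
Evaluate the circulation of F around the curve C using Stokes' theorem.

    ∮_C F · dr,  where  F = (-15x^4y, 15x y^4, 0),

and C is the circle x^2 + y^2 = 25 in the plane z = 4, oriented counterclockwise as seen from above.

Let S be the flat disk x^2 + y^2 ≤ 25 in the plane z = 4, with upward unit normal n̂ = ẑ. By Stokes' theorem,

    ∮_C F · dr = ∬_S (∇ × F) · n̂ dS = ∬_D (curl F)_z dA,

where D is the disk x^2 + y^2 ≤ 25.

Compute the curl of F = (-15x^4y, 15x y^4, 0):
    (∇ × F)_x = ∂F_z/∂y - ∂F_y/∂z = 0,
    (∇ × F)_y = ∂F_x/∂z - ∂F_z/∂x = 0,
    (∇ × F)_z = ∂F_y/∂x - ∂F_x/∂y = 15x^4 + 15y^4.

On z = 4, (curl F)_z = 15x^4 + 15y^4.

Convert to polar (x = r cos θ, y = r sin θ, dA = r dr dθ); the integrand becomes 15r^4(sin(θ)^4 + cos(θ)^4), so

    ∬_D (curl F)_z dA = ∫_0^{2π} ∫_0^{5} (15r^4(sin(θ)^4 + cos(θ)^4)) · r dr dθ.

Inner (r from 0 to 5): 78125sin(θ)^4/2 + 78125cos(θ)^4/2.
Outer (θ from 0 to 2π): 234375π/4.

Therefore ∮_C F · dr = 234375π/4.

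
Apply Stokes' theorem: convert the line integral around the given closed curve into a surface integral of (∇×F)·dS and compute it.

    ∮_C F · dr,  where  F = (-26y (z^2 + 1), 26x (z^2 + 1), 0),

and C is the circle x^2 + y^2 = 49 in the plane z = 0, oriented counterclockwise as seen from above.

Let S be the flat disk x^2 + y^2 ≤ 49 in the plane z = 0, with upward unit normal n̂ = ẑ. By Stokes' theorem,

    ∮_C F · dr = ∬_S (∇ × F) · n̂ dS = ∬_D (curl F)_z dA,

where D is the disk x^2 + y^2 ≤ 49.

Compute the curl of F = (-26y (z^2 + 1), 26x (z^2 + 1), 0):
    (∇ × F)_x = ∂F_z/∂y - ∂F_y/∂z = -52x z,
    (∇ × F)_y = ∂F_x/∂z - ∂F_z/∂x = -52y z,
    (∇ × F)_z = ∂F_y/∂x - ∂F_x/∂y = 52z^2 + 52.

On z = 0, (curl F)_z = 52.

Convert to polar (x = r cos θ, y = r sin θ, dA = r dr dθ); the integrand becomes 52, so

    ∬_D (curl F)_z dA = ∫_0^{2π} ∫_0^{7} (52) · r dr dθ.

Inner (r from 0 to 7): 1274.
Outer (θ from 0 to 2π): 2548π.

Therefore ∮_C F · dr = 2548π.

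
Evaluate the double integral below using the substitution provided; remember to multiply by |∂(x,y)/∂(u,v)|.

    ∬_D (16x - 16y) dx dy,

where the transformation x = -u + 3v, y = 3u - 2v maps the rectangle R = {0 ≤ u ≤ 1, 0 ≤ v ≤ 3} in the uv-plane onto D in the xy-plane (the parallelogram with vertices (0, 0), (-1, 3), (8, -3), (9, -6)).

Compute the Jacobian determinant of (x, y) with respect to (u, v):

    ∂(x,y)/∂(u,v) = | -1  3 | = (-1)(-2) - (3)(3) = -7.
                   | 3  -2 |

Its absolute value is |J| = 7 (the area scaling factor).

Substituting x = -u + 3v, y = 3u - 2v into the integrand,

    16x - 16y → -64u + 80v,

so the integral becomes

    ∬_R (-64u + 80v) · |J| du dv = ∫_0^1 ∫_0^3 (-448u + 560v) dv du.

Inner (v): 2520 - 1344u.
Outer (u): 1848.

Therefore ∬_D (16x - 16y) dx dy = 1848.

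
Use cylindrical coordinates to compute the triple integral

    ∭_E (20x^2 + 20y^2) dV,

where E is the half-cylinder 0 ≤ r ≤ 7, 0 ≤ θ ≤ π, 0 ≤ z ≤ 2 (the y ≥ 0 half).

In cylindrical coordinates, x = r cos(θ), y = r sin(θ), z = z, and dV = r dr dθ dz.

The integrand becomes 20r^2, so

    ∭_E (20x^2 + 20y^2) dV = ∫_{0}^{π} ∫_{0}^{7} ∫_{0}^{2} (20r^2) · r dz dr dθ.

Inner (z): 40r^3.
Middle (r from 0 to 7): 24010.
Outer (θ): 24010π.

Therefore the triple integral equals 24010π.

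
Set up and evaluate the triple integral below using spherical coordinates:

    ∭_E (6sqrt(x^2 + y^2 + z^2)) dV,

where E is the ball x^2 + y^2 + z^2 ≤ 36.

In spherical coordinates, x = ρ sin(φ) cos(θ), y = ρ sin(φ) sin(θ), z = ρ cos(φ), and dV = ρ^2 sin(φ) dρ dφ dθ.

The integrand becomes 6ρ, so

    ∭_E (6sqrt(x^2 + y^2 + z^2)) dV = ∫_{0}^{2π} ∫_{0}^{π} ∫_{0}^{6} (6ρ) · ρ^2 sin(φ) dρ dφ dθ.

Inner (ρ): 1944sin(φ).
Middle (φ): 3888.
Outer (θ): 7776π.

Therefore the triple integral equals 7776π.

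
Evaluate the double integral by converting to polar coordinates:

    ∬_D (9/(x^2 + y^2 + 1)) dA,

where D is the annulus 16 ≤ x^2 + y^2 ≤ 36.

The region D is 4 ≤ r ≤ 6, 0 ≤ θ ≤ 2π in polar coordinates, where x = r cos(θ), y = r sin(θ), and dA = r dr dθ.

Under the substitution, the integrand becomes 9/(r^2 + 1), so

    ∬_D (9/(x^2 + y^2 + 1)) dA = ∫_{0}^{2π} ∫_{4}^{6} (9/(r^2 + 1)) · r dr dθ.

Inner integral (in r): ∫_{4}^{6} (9/(r^2 + 1)) · r dr = log(1874161sqrt(629)/1419857).

Outer integral (in θ): ∫_{0}^{2π} (log(1874161sqrt(629)/1419857)) dθ = log((1874161sqrt(629)/1419857)^(2π)).

Therefore ∬_D (9/(x^2 + y^2 + 1)) dA = log((1874161sqrt(629)/1419857)^(2π)).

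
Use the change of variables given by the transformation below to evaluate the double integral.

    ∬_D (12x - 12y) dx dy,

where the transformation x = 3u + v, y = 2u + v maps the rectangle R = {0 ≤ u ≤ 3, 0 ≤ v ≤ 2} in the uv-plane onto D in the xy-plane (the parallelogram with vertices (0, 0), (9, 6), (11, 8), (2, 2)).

Compute the Jacobian determinant of (x, y) with respect to (u, v):

    ∂(x,y)/∂(u,v) = | 3  1 | = (3)(1) - (1)(2) = 1.
                   | 2  1 |

Its absolute value is |J| = 1 (the area scaling factor).

Substituting x = 3u + v, y = 2u + v into the integrand,

    12x - 12y → 12u,

so the integral becomes

    ∬_R (12u) · |J| du dv = ∫_0^3 ∫_0^2 (12u) dv du.

Inner (v): 24u.
Outer (u): 108.

Therefore ∬_D (12x - 12y) dx dy = 108.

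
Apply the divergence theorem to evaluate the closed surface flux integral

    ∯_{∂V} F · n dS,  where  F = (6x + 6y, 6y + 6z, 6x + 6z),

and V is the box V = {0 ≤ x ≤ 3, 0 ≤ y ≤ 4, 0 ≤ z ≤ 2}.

By the divergence theorem,

    ∯_{∂V} F · n dS = ∭_V (∇ · F) dV.

Compute the divergence:
    ∇ · F = ∂F_x/∂x + ∂F_y/∂y + ∂F_z/∂z = 6 + 6 + 6 = 18.

V is a rectangular box, so dV = dx dy dz with 0 ≤ x ≤ 3, 0 ≤ y ≤ 4, 0 ≤ z ≤ 2.

Integrate (18) over V as an iterated integral:

    ∭_V (∇·F) dV = ∫_0^{3} ∫_0^{4} ∫_0^{2} (18) dz dy dx.

Inner (z from 0 to 2): 36.
Middle (y from 0 to 4): 144.
Outer (x from 0 to 3): 432.

Therefore ∯_{∂V} F · n dS = 432.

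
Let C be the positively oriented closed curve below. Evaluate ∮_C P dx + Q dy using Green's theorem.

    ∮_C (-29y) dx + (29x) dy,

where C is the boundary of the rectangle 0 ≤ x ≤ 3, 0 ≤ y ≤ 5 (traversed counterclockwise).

Green's theorem converts the closed line integral into a double integral over the enclosed region D:

    ∮_C P dx + Q dy = ∬_D (∂Q/∂x - ∂P/∂y) dA.

Here P = -29y, Q = 29x, so

    ∂Q/∂x = 29,    ∂P/∂y = -29,
    ∂Q/∂x - ∂P/∂y = 58.

D is the region 0 ≤ x ≤ 3, 0 ≤ y ≤ 5. Evaluating the double integral:

    ∬_D (58) dA = ∫_0^{3} ∫_0^{5} (58) dy dx.

Inner (y from 0 to 5): 290.
Outer (x from 0 to 3): 870.

Therefore ∮_C P dx + Q dy = 870.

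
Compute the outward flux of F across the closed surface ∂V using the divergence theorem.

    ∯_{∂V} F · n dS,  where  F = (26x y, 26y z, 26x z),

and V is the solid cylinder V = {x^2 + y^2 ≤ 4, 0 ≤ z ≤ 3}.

By the divergence theorem,

    ∯_{∂V} F · n dS = ∭_V (∇ · F) dV.

Compute the divergence:
    ∇ · F = ∂F_x/∂x + ∂F_y/∂y + ∂F_z/∂z = 26y + 26z + 26x = 26x + 26y + 26z.

In cylindrical coordinates, x = r cos(θ), y = r sin(θ), z = z, dV = r dr dθ dz, with 0 ≤ r ≤ 2, 0 ≤ θ ≤ 2π, 0 ≤ z ≤ 3.

The integrand, after substitution and multiplying by the volume element, becomes (26sqrt(2)r sin(θ + π/4) + 26z) · r, so

    ∭_V (∇·F) dV = ∫_0^{2π} ∫_0^{2} ∫_0^{3} (26sqrt(2)r sin(θ + π/4) + 26z) · r dz dr dθ.

Inner (z from 0 to 3): 39r (2sqrt(2)r sin(θ + π/4) + 3).
Middle (r from 0 to 2): 208sqrt(2)sin(θ + π/4) + 234.
Outer (θ from 0 to 2π): 468π.

Therefore ∯_{∂V} F · n dS = 468π.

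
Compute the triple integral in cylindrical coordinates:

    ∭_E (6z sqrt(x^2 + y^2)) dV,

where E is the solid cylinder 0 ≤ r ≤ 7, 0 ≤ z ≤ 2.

In cylindrical coordinates, x = r cos(θ), y = r sin(θ), z = z, and dV = r dr dθ dz.

The integrand becomes 6r z, so

    ∭_E (6z sqrt(x^2 + y^2)) dV = ∫_{0}^{2π} ∫_{0}^{7} ∫_{0}^{2} (6r z) · r dz dr dθ.

Inner (z): 12r^2.
Middle (r from 0 to 7): 1372.
Outer (θ): 2744π.

Therefore the triple integral equals 2744π.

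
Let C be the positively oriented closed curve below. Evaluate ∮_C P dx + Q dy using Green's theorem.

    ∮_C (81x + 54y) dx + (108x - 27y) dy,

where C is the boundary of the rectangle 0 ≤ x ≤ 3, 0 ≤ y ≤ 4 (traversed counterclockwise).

Green's theorem converts the closed line integral into a double integral over the enclosed region D:

    ∮_C P dx + Q dy = ∬_D (∂Q/∂x - ∂P/∂y) dA.

Here P = 81x + 54y, Q = 108x - 27y, so

    ∂Q/∂x = 108,    ∂P/∂y = 54,
    ∂Q/∂x - ∂P/∂y = 54.

D is the region 0 ≤ x ≤ 3, 0 ≤ y ≤ 4. Evaluating the double integral:

    ∬_D (54) dA = ∫_0^{3} ∫_0^{4} (54) dy dx.

Inner (y from 0 to 4): 216.
Outer (x from 0 to 3): 648.

Therefore ∮_C P dx + Q dy = 648.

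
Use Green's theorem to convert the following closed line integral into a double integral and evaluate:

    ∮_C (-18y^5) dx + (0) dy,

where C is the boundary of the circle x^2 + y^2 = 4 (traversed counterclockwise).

Green's theorem converts the closed line integral into a double integral over the enclosed region D:

    ∮_C P dx + Q dy = ∬_D (∂Q/∂x - ∂P/∂y) dA.

Here P = -18y^5, Q = 0, so

    ∂Q/∂x = 0,    ∂P/∂y = -90y^4,
    ∂Q/∂x - ∂P/∂y = 90y^4.

D is the region x^2 + y^2 ≤ 4. Evaluating the double integral:

In polar coordinates (x = r cos θ, y = r sin θ, dA = r dr dθ) the integrand becomes 90r^4sin(θ)^4, so

    ∬_D (90y^4) dA = ∫_0^{2π} ∫_0^{2} (90r^4sin(θ)^4) · r dr dθ.

Inner (r from 0 to 2): 960sin(θ)^4.
Outer (θ from 0 to 2π): 720π.

Therefore ∮_C P dx + Q dy = 720π.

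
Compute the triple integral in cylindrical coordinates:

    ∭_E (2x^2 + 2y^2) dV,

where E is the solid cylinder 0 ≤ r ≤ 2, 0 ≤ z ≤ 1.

In cylindrical coordinates, x = r cos(θ), y = r sin(θ), z = z, and dV = r dr dθ dz.

The integrand becomes 2r^2, so

    ∭_E (2x^2 + 2y^2) dV = ∫_{0}^{2π} ∫_{0}^{2} ∫_{0}^{1} (2r^2) · r dz dr dθ.

Inner (z): 2r^3.
Middle (r from 0 to 2): 8.
Outer (θ): 16π.

Therefore the triple integral equals 16π.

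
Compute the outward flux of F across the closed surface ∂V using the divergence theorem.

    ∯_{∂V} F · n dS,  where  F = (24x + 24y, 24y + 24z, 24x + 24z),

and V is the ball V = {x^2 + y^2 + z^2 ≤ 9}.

By the divergence theorem,

    ∯_{∂V} F · n dS = ∭_V (∇ · F) dV.

Compute the divergence:
    ∇ · F = ∂F_x/∂x + ∂F_y/∂y + ∂F_z/∂z = 24 + 24 + 24 = 72.

In spherical coordinates, x = ρ sin(φ) cos(θ), y = ρ sin(φ) sin(θ), z = ρ cos(φ), dV = ρ^2 sin(φ) dρ dφ dθ, with 0 ≤ ρ ≤ 3, 0 ≤ φ ≤ π, 0 ≤ θ ≤ 2π.

The integrand, after substitution and multiplying by the volume element, becomes (72) · ρ^2 sin(φ), so

    ∭_V (∇·F) dV = ∫_0^{2π} ∫_0^{π} ∫_0^{3} (72) · ρ^2 sin(φ) dρ dφ dθ.

Inner (ρ from 0 to 3): 648sin(φ).
Middle (φ from 0 to π): 1296.
Outer (θ from 0 to 2π): 2592π.

Therefore ∯_{∂V} F · n dS = 2592π.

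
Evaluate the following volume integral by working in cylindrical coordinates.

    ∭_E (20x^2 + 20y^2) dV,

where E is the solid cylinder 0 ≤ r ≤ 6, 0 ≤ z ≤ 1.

In cylindrical coordinates, x = r cos(θ), y = r sin(θ), z = z, and dV = r dr dθ dz.

The integrand becomes 20r^2, so

    ∭_E (20x^2 + 20y^2) dV = ∫_{0}^{2π} ∫_{0}^{6} ∫_{0}^{1} (20r^2) · r dz dr dθ.

Inner (z): 20r^3.
Middle (r from 0 to 6): 6480.
Outer (θ): 12960π.

Therefore the triple integral equals 12960π.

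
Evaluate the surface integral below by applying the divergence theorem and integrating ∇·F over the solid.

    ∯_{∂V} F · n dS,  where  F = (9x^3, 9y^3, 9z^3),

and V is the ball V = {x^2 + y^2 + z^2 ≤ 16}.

By the divergence theorem,

    ∯_{∂V} F · n dS = ∭_V (∇ · F) dV.

Compute the divergence:
    ∇ · F = ∂F_x/∂x + ∂F_y/∂y + ∂F_z/∂z = 27x^2 + 27y^2 + 27z^2.

In spherical coordinates, x = ρ sin(φ) cos(θ), y = ρ sin(φ) sin(θ), z = ρ cos(φ), dV = ρ^2 sin(φ) dρ dφ dθ, with 0 ≤ ρ ≤ 4, 0 ≤ φ ≤ π, 0 ≤ θ ≤ 2π.

The integrand, after substitution and multiplying by the volume element, becomes (27ρ^2) · ρ^2 sin(φ), so

    ∭_V (∇·F) dV = ∫_0^{2π} ∫_0^{π} ∫_0^{4} (27ρ^2) · ρ^2 sin(φ) dρ dφ dθ.

Inner (ρ from 0 to 4): 27648sin(φ)/5.
Middle (φ from 0 to π): 55296/5.
Outer (θ from 0 to 2π): 110592π/5.

Therefore ∯_{∂V} F · n dS = 110592π/5.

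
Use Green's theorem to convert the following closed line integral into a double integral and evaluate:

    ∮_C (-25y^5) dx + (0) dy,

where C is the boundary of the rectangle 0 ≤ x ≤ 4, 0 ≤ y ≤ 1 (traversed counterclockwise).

Green's theorem converts the closed line integral into a double integral over the enclosed region D:

    ∮_C P dx + Q dy = ∬_D (∂Q/∂x - ∂P/∂y) dA.

Here P = -25y^5, Q = 0, so

    ∂Q/∂x = 0,    ∂P/∂y = -125y^4,
    ∂Q/∂x - ∂P/∂y = 125y^4.

D is the region 0 ≤ x ≤ 4, 0 ≤ y ≤ 1. Evaluating the double integral:

    ∬_D (125y^4) dA = ∫_0^{4} ∫_0^{1} (125y^4) dy dx.

Inner (y from 0 to 1): 25.
Outer (x from 0 to 4): 100.

Therefore ∮_C P dx + Q dy = 100.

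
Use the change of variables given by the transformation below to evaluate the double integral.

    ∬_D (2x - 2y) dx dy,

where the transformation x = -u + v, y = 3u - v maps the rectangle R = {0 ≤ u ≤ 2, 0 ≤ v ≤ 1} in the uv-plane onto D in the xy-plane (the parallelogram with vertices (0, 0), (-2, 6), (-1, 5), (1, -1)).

Compute the Jacobian determinant of (x, y) with respect to (u, v):

    ∂(x,y)/∂(u,v) = | -1  1 | = (-1)(-1) - (1)(3) = -2.
                   | 3  -1 |

Its absolute value is |J| = 2 (the area scaling factor).

Substituting x = -u + v, y = 3u - v into the integrand,

    2x - 2y → -8u + 4v,

so the integral becomes

    ∬_R (-8u + 4v) · |J| du dv = ∫_0^2 ∫_0^1 (-16u + 8v) dv du.

Inner (v): 4 - 16u.
Outer (u): -24.

Therefore ∬_D (2x - 2y) dx dy = -24.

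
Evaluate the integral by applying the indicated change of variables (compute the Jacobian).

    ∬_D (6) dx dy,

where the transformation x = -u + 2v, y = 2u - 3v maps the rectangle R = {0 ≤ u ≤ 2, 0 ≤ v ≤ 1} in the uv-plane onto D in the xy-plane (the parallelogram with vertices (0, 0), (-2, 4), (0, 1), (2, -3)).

Compute the Jacobian determinant of (x, y) with respect to (u, v):

    ∂(x,y)/∂(u,v) = | -1  2 | = (-1)(-3) - (2)(2) = -1.
                   | 2  -3 |

Its absolute value is |J| = 1 (the area scaling factor).

Substituting x = -u + 2v, y = 2u - 3v into the integrand,

    6 → 6,

so the integral becomes

    ∬_R (6) · |J| du dv = ∫_0^2 ∫_0^1 (6) dv du.

Inner (v): 6.
Outer (u): 12.

Therefore ∬_D (6) dx dy = 12.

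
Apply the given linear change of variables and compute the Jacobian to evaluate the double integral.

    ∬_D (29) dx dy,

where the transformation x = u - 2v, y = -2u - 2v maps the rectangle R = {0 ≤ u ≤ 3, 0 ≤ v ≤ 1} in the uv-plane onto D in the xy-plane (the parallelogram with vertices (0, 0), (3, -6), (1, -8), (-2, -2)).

Compute the Jacobian determinant of (x, y) with respect to (u, v):

    ∂(x,y)/∂(u,v) = | 1  -2 | = (1)(-2) - (-2)(-2) = -6.
                   | -2  -2 |

Its absolute value is |J| = 6 (the area scaling factor).

Substituting x = u - 2v, y = -2u - 2v into the integrand,

    29 → 29,

so the integral becomes

    ∬_R (29) · |J| du dv = ∫_0^3 ∫_0^1 (174) dv du.

Inner (v): 174.
Outer (u): 522.

Therefore ∬_D (29) dx dy = 522.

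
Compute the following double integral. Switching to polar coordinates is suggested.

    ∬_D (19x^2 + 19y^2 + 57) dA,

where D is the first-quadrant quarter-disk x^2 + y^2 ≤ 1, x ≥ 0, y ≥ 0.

The region D is 0 ≤ r ≤ 1, 0 ≤ θ ≤ π/2 in polar coordinates, where x = r cos(θ), y = r sin(θ), and dA = r dr dθ.

Under the substitution, the integrand becomes 19r^2 + 57, so

    ∬_D (19x^2 + 19y^2 + 57) dA = ∫_{0}^{π/2} ∫_{0}^{1} (19r^2 + 57) · r dr dθ.

Inner integral (in r): ∫_{0}^{1} (19r^2 + 57) · r dr = 133/4.

Outer integral (in θ): ∫_{0}^{π/2} (133/4) dθ = 133π/8.

Therefore ∬_D (19x^2 + 19y^2 + 57) dA = 133π/8.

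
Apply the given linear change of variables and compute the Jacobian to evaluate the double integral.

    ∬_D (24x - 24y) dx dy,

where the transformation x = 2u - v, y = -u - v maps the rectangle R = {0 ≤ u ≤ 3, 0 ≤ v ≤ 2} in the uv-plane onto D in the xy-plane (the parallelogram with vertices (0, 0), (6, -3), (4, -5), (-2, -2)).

Compute the Jacobian determinant of (x, y) with respect to (u, v):

    ∂(x,y)/∂(u,v) = | 2  -1 | = (2)(-1) - (-1)(-1) = -3.
                   | -1  -1 |

Its absolute value is |J| = 3 (the area scaling factor).

Substituting x = 2u - v, y = -u - v into the integrand,

    24x - 24y → 72u,

so the integral becomes

    ∬_R (72u) · |J| du dv = ∫_0^3 ∫_0^2 (216u) dv du.

Inner (v): 432u.
Outer (u): 1944.

Therefore ∬_D (24x - 24y) dx dy = 1944.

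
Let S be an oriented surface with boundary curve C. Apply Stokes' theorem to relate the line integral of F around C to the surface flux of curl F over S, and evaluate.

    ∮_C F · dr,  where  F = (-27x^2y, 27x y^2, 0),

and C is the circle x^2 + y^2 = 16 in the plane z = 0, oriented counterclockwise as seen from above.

Let S be the flat disk x^2 + y^2 ≤ 16 in the plane z = 0, with upward unit normal n̂ = ẑ. By Stokes' theorem,

    ∮_C F · dr = ∬_S (∇ × F) · n̂ dS = ∬_D (curl F)_z dA,

where D is the disk x^2 + y^2 ≤ 16.

Compute the curl of F = (-27x^2y, 27x y^2, 0):
    (∇ × F)_x = ∂F_z/∂y - ∂F_y/∂z = 0,
    (∇ × F)_y = ∂F_x/∂z - ∂F_z/∂x = 0,
    (∇ × F)_z = ∂F_y/∂x - ∂F_x/∂y = 27x^2 + 27y^2.

On z = 0, (curl F)_z = 27x^2 + 27y^2.

Convert to polar (x = r cos θ, y = r sin θ, dA = r dr dθ); the integrand becomes 27r^2, so

    ∬_D (curl F)_z dA = ∫_0^{2π} ∫_0^{4} (27r^2) · r dr dθ.

Inner (r from 0 to 4): 1728.
Outer (θ from 0 to 2π): 3456π.

Therefore ∮_C F · dr = 3456π.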